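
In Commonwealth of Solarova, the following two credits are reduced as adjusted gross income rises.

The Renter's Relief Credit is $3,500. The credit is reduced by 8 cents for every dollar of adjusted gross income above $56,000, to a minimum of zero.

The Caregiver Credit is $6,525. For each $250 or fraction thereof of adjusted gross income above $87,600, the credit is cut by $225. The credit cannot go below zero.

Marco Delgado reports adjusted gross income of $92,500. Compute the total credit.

$2,605

Renter's Relief Credit: 8% of the $36,500 excess over $56,000 is $2,920; credit = $3,500 − $2,920 = $580.
Caregiver Credit: income exceeds $87,600 by $4,900, which is 20 full-or-partial $250 increments; reduction = 20 × $225 = $4,500, leaving $2,025.
Total: $580 + $2,025 = $2,605.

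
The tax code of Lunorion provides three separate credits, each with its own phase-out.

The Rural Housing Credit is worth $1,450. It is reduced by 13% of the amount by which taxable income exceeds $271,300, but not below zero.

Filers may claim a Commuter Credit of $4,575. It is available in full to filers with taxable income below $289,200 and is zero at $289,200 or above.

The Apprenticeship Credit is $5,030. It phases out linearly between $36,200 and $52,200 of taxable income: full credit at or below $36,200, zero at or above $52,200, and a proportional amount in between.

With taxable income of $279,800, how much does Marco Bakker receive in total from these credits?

Rural Housing Credit: 13% of the $8,500 excess over $271,300 is $1,105; credit = $1,450 − $1,105 = $345.
Commuter Credit: $279,800 is below the $289,200 cutoff, so the full $4,575 applies.
Apprenticeship Credit: $279,800 is at or above $52,200, so the credit is $0.
Total: $345 + $4,575 + $0 = $4,920.

$4,920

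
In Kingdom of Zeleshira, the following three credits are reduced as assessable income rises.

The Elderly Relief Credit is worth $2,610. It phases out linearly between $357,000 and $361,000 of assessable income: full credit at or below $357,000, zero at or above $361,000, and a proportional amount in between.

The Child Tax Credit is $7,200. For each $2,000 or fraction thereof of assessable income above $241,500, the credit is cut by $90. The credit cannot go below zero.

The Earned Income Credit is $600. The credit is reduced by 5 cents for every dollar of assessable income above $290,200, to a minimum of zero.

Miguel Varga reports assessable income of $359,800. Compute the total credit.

Elderly Relief Credit: $359,800 is $2,800 into a $4,000 phase-out range, leaving 1,200/4,000 of the credit: $2,610 × 1,200/4,000 = $783.
Child Tax Credit: income exceeds $241,500 by $118,300, which is 60 full-or-partial $2,000 increments; reduction = 60 × $90 = $5,400, leaving $1,800.
Earned Income Credit: 5% of the $69,600 excess over $290,200 is $3,480 ≥ base, so the credit is $0.
Total: $783 + $1,800 + $0 = $2,583.

$2,583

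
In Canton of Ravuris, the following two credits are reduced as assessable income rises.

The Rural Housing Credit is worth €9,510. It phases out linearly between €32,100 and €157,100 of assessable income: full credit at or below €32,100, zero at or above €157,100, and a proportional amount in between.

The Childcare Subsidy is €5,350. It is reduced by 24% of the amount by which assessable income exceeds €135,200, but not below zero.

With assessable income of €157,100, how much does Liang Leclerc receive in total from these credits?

Rural Housing Credit: €157,100 is at or above €157,100, so the credit is €0.
Childcare Subsidy: 24% of the €21,900 excess over €135,200 is €5,256; credit = €5,350 − €5,256 = €94.
Total: €0 + €94 = €94.

€94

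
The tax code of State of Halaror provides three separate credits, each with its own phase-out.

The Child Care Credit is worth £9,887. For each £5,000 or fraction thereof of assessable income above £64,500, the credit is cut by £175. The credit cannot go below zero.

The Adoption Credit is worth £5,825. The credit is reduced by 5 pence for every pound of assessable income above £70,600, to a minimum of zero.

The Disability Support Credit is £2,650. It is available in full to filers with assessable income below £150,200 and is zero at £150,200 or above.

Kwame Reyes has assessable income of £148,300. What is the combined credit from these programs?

£11,502

Child Care Credit: income exceeds £64,500 by £83,800, which is 17 full-or-partial £5,000 increments; reduction = 17 × £175 = £2,975, leaving £6,912.
Adoption Credit: 5% of the £77,700 excess over £70,600 is £3,885; credit = £5,825 − £3,885 = £1,940.
Disability Support Credit: £148,300 is below the £150,200 cutoff, so the full £2,650 applies.
Total: £6,912 + £1,940 + £2,650 = £11,502.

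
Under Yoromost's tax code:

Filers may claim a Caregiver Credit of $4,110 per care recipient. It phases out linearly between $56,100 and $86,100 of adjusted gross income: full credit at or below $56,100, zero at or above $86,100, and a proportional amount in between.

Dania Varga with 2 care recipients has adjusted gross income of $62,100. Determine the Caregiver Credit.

Caregiver Credit: base = 2 × $4,110 = $8,220. $62,100 is $6,000 into a $30,000 phase-out range, leaving 24,000/30,000 of the credit: $8,220 × 24,000/30,000 = $6,576.

$6,576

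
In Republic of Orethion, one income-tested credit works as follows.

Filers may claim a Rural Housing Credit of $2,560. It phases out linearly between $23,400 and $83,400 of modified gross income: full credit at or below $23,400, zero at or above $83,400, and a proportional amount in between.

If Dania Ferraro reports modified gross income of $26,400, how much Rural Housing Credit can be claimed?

$2,432

Rural Housing Credit: $26,400 is $3,000 into a $60,000 phase-out range, leaving 57,000/60,000 of the credit: $2,560 × 57,000/60,000 = $2,432.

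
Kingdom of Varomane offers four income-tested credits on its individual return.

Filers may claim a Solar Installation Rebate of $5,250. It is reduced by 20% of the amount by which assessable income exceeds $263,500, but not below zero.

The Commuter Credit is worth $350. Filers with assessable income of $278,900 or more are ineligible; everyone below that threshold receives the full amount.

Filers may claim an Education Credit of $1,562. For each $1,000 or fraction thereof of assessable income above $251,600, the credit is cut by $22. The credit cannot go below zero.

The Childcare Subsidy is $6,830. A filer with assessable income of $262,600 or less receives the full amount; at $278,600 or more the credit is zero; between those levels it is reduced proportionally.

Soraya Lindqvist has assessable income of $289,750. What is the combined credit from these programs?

Solar Installation Rebate: 20% of the $26,250 excess over $263,500 is $5,250 ≥ base, so the credit is $0.
Commuter Credit: $289,750 meets or exceeds the $278,900 cutoff, so the credit is $0.
Education Credit: income exceeds $251,600 by $38,150, which is 39 full-or-partial $1,000 increments; reduction = 39 × $22 = $858, leaving $704.
Childcare Subsidy: $289,750 is at or above $278,600, so the credit is $0.
Total: $0 + $0 + $704 + $0 = $704.

$704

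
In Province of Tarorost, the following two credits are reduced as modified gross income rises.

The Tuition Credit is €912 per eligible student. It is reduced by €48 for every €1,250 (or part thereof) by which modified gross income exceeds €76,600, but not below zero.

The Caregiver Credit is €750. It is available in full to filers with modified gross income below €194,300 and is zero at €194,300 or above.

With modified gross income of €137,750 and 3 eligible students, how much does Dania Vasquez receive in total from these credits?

Tuition Credit: base = 3 × €912 = €2,736. income exceeds €76,600 by €61,150, which is 49 full-or-partial €1,250 increments; reduction = 49 × €48 = €2,352, leaving €384.
Caregiver Credit: €137,750 is below the €194,300 cutoff, so the full €750 applies.
Total: €384 + €750 = €1,134.

€1,134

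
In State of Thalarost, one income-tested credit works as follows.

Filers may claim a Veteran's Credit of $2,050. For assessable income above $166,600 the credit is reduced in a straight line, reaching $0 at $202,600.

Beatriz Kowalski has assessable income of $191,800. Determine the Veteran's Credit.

Veteran's Credit: $191,800 is $25,200 into a $36,000 phase-out range, leaving 10,800/36,000 of the credit: $2,050 × 10,800/36,000 = $615.

$615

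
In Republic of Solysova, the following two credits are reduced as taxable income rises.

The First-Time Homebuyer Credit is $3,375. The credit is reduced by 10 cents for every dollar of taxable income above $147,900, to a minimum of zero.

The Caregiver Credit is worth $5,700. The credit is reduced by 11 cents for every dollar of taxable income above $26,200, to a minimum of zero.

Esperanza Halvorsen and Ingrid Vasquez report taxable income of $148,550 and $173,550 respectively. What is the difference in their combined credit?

$2,500

Esperanza ($148,550): First-Time Homebuyer Credit: 10% of the $650 excess over $147,900 is $65; credit = $3,375 − $65 = $3,310. Caregiver Credit: 11% of the $122,350 excess over $26,200 is $13,458.50 ≥ base, so the credit is $0. total $3,310 + $0 = $3,310
Ingrid ($173,550): First-Time Homebuyer Credit: 10% of the $25,650 excess over $147,900 is $2,565; credit = $3,375 − $2,565 = $810. Caregiver Credit: 11% of the $147,350 excess over $26,200 is $16,208.50 ≥ base, so the credit is $0. total $810 + $0 = $810
Difference: |$3,310 − $810| = $2,500.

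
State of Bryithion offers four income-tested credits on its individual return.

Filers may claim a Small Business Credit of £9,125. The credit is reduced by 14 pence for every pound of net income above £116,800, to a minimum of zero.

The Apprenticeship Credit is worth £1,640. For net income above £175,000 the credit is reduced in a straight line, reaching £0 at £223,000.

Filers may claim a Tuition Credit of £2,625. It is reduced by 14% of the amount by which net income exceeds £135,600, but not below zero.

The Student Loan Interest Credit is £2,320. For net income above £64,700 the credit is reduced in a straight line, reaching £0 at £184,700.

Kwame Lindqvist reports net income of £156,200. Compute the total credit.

Small Business Credit: 14% of the £39,400 excess over £116,800 is £5,516; credit = £9,125 − £5,516 = £3,609.
Apprenticeship Credit: £156,200 is at or below the £175,000 threshold, so the full £1,640 applies.
Tuition Credit: 14% of the £20,600 excess over £135,600 is £2,884 ≥ base, so the credit is £0.
Student Loan Interest Credit: £156,200 is £91,500 into a £120,000 phase-out range, leaving 28,500/120,000 of the credit: £2,320 × 28,500/120,000 = £551.
Total: £3,609 + £1,640 + £0 + £551 = £5,800.

£5,800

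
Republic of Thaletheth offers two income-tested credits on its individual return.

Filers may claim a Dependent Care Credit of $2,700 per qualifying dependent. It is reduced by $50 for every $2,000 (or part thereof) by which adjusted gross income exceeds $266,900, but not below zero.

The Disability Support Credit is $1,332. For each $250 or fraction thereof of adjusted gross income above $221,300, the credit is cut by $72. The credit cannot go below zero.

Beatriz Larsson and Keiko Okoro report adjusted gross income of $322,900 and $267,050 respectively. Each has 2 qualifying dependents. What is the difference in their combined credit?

Beatriz ($322,900): Dependent Care Credit: base = 2 × $2,700 = $5,400. income exceeds $266,900 by $56,000, which is 28 full-or-partial $2,000 increments; reduction = 28 × $50 = $1,400, leaving $4,000. Disability Support Credit: income exceeds $221,300 by $101,600 → 407 increments × $72 = $29,304 ≥ base, so the credit is $0. total $4,000 + $0 = $4,000
Keiko ($267,050): Dependent Care Credit: base = 2 × $2,700 = $5,400. income exceeds $266,900 by $150, which is 1 full-or-partial $2,000 increment; reduction = 1 × $50 = $50, leaving $5,350. Disability Support Credit: income exceeds $221,300 by $45,750 → 183 increments × $72 = $13,176 ≥ base, so the credit is $0. total $5,350 + $0 = $5,350
Difference: |$4,000 − $5,350| = $1,350.

$1,350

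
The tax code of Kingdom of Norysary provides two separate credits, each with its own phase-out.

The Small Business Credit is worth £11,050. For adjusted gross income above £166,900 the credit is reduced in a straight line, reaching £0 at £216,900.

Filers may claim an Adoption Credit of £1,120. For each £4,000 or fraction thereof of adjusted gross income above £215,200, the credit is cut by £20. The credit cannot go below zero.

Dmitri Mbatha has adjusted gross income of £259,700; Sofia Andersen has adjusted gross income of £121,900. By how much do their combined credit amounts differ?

£11,290

Dmitri (£259,700): Small Business Credit: £259,700 is at or above £216,900, so the credit is £0. Adoption Credit: income exceeds £215,200 by £44,500, which is 12 full-or-partial £4,000 increments; reduction = 12 × £20 = £240, leaving £880. total £0 + £880 = £880
Sofia (£121,900): Small Business Credit: £121,900 is at or below the £166,900 threshold, so the full £11,050 applies. Adoption Credit: £121,900 is at or below the £215,200 threshold, so the full £1,120 applies. total £11,050 + £1,120 = £12,170
Difference: |£880 − £12,170| = £11,290.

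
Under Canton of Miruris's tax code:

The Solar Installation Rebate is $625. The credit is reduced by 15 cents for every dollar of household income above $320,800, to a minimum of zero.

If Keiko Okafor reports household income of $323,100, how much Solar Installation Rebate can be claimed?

$280

Solar Installation Rebate: 15% of the $2,300 excess over $320,800 is $345; credit = $625 − $345 = $280.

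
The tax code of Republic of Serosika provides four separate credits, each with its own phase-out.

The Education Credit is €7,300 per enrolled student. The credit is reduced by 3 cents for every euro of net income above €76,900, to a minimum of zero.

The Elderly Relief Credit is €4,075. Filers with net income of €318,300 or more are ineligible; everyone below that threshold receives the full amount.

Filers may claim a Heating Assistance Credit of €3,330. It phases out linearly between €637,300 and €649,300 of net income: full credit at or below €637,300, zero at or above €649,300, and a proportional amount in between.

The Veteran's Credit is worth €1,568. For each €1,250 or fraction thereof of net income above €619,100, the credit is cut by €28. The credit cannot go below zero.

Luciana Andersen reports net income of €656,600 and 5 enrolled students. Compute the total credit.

€19,837

Education Credit: base = 5 × €7,300 = €36,500. 3% of the €579,700 excess over €76,900 is €17,391; credit = €36,500 − €17,391 = €19,109.
Elderly Relief Credit: €656,600 meets or exceeds the €318,300 cutoff, so the credit is €0.
Heating Assistance Credit: €656,600 is at or above €649,300, so the credit is €0.
Veteran's Credit: income exceeds €619,100 by €37,500, which is 30 full-or-partial €1,250 increments; reduction = 30 × €28 = €840, leaving €728.
Total: €19,109 + €0 + €0 + €728 = €19,837.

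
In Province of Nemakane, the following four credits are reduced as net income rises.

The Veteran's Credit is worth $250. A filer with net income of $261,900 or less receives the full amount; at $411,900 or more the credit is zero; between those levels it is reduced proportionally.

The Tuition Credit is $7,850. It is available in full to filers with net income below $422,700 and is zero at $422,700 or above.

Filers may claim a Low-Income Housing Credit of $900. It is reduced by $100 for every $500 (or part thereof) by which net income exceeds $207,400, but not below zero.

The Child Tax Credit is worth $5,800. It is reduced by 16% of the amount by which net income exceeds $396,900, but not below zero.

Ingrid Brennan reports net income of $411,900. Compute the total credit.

$11,250

Veteran's Credit: $411,900 is at or above $411,900, so the credit is $0.
Tuition Credit: $411,900 is below the $422,700 cutoff, so the full $7,850 applies.
Low-Income Housing Credit: income exceeds $207,400 by $204,500 → 409 increments × $100 = $40,900 ≥ base, so the credit is $0.
Child Tax Credit: 16% of the $15,000 excess over $396,900 is $2,400; credit = $5,800 − $2,400 = $3,400.
Total: $0 + $7,850 + $0 + $3,400 = $11,250.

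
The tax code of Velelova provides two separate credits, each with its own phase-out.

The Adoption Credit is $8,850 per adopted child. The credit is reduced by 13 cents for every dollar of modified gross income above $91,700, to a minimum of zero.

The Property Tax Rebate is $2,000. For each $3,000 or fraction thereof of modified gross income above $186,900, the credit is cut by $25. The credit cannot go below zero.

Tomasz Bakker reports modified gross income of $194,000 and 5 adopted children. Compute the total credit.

$32,876

Adoption Credit: base = 5 × $8,850 = $44,250. 13% of the $102,300 excess over $91,700 is $13,299; credit = $44,250 − $13,299 = $30,951.
Property Tax Rebate: income exceeds $186,900 by $7,100, which is 3 full-or-partial $3,000 increments; reduction = 3 × $25 = $75, leaving $1,925.
Total: $30,951 + $1,925 = $32,876.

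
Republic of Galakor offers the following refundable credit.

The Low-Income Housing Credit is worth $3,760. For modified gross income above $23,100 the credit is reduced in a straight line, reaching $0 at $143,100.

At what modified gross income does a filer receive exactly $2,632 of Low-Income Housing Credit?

$2,632 is 2,632/3,760 of the full $3,760, so 1,128/3,760 of the $120,000 range has been used: income = $23,100 + $120,000 × 1,128/3,760 = $59,100.

$59,100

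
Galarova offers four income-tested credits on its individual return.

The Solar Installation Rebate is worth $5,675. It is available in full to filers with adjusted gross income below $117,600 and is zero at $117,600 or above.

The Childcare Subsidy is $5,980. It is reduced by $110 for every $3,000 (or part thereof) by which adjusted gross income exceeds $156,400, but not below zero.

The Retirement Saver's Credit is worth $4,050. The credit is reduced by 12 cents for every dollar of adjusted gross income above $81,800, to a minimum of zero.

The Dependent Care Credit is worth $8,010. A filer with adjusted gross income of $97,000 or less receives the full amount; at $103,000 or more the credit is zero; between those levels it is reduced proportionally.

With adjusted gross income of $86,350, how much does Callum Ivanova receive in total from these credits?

Solar Installation Rebate: $86,350 is below the $117,600 cutoff, so the full $5,675 applies.
Childcare Subsidy: $86,350 is at or below the $156,400 threshold, so the full $5,980 applies.
Retirement Saver's Credit: 12% of the $4,550 excess over $81,800 is $546; credit = $4,050 − $546 = $3,504.
Dependent Care Credit: $86,350 is at or below the $97,000 threshold, so the full $8,010 applies.
Total: $5,675 + $5,980 + $3,504 + $8,010 = $23,169.

$23,169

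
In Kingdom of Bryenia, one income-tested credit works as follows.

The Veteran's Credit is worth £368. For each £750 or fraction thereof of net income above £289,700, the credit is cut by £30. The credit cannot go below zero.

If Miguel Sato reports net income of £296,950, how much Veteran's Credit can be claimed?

Veteran's Credit: income exceeds £289,700 by £7,250, which is 10 full-or-partial £750 increments; reduction = 10 × £30 = £300, leaving £68.

£68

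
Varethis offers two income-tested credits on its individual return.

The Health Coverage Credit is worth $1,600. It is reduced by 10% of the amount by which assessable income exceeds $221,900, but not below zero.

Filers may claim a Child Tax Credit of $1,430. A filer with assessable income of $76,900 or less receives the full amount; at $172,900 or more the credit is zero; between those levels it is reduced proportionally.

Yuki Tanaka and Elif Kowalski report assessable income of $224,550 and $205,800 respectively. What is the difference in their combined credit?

$265

Yuki ($224,550): Health Coverage Credit: 10% of the $2,650 excess over $221,900 is $265; credit = $1,600 − $265 = $1,335. Child Tax Credit: $224,550 is at or above $172,900, so the credit is $0. total $1,335 + $0 = $1,335
Elif ($205,800): Health Coverage Credit: $205,800 is at or below the $221,900 threshold, so the full $1,600 applies. Child Tax Credit: $205,800 is at or above $172,900, so the credit is $0. total $1,600 + $0 = $1,600
Difference: |$1,335 − $1,600| = $265.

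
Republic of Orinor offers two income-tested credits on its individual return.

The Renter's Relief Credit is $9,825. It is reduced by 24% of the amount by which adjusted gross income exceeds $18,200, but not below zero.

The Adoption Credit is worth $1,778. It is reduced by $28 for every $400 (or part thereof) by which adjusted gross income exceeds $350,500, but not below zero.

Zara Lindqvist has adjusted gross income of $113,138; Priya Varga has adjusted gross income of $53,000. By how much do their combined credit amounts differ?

$1,473

Zara ($113,138): Renter's Relief Credit: 24% of the $94,938 excess over $18,200 is $22,785.12 ≥ base, so the credit is $0. Adoption Credit: $113,138 is at or below the $350,500 threshold, so the full $1,778 applies. total $0 + $1,778 = $1,778
Priya ($53,000): Renter's Relief Credit: 24% of the $34,800 excess over $18,200 is $8,352; credit = $9,825 − $8,352 = $1,473. Adoption Credit: $53,000 is at or below the $350,500 threshold, so the full $1,778 applies. total $1,473 + $1,778 = $3,251
Difference: |$1,778 − $3,251| = $1,473.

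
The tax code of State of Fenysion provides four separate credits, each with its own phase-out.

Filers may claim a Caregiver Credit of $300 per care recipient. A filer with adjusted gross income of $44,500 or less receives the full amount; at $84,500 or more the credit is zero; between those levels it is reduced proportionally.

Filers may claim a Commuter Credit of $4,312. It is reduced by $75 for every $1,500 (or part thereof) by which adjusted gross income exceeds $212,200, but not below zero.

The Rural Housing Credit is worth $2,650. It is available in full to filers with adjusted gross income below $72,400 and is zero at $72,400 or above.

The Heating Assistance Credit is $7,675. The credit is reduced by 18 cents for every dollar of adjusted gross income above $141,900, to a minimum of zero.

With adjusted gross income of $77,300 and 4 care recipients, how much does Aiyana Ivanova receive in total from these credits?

Caregiver Credit: base = 4 × $300 = $1,200. $77,300 is $32,800 into a $40,000 phase-out range, leaving 7,200/40,000 of the credit: $1,200 × 7,200/40,000 = $216.
Commuter Credit: $77,300 is at or below the $212,200 threshold, so the full $4,312 applies.
Rural Housing Credit: $77,300 meets or exceeds the $72,400 cutoff, so the credit is $0.
Heating Assistance Credit: $77,300 is at or below the $141,900 threshold, so the full $7,675 applies.
Total: $216 + $4,312 + $0 + $7,675 = $12,203.

$12,203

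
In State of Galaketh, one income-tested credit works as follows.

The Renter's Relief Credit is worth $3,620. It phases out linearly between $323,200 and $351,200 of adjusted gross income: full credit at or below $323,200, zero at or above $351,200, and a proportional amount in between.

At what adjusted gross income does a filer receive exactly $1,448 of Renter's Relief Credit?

$340,000

$1,448 is 1,448/3,620 of the full $3,620, so 2,172/3,620 of the $28,000 range has been used: income = $323,200 + $28,000 × 2,172/3,620 = $340,000.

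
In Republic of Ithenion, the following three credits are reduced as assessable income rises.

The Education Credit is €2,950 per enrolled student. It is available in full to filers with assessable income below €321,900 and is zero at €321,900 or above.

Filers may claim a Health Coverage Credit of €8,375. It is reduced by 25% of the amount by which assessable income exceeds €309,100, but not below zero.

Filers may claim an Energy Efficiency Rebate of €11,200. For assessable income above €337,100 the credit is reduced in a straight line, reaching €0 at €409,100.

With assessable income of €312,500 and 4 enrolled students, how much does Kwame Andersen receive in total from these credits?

€30,525

Education Credit: base = 4 × €2,950 = €11,800. €312,500 is below the €321,900 cutoff, so the full €11,800 applies.
Health Coverage Credit: 25% of the €3,400 excess over €309,100 is €850; credit = €8,375 − €850 = €7,525.
Energy Efficiency Rebate: €312,500 is at or below the €337,100 threshold, so the full €11,200 applies.
Total: €11,800 + €7,525 + €11,200 = €30,525.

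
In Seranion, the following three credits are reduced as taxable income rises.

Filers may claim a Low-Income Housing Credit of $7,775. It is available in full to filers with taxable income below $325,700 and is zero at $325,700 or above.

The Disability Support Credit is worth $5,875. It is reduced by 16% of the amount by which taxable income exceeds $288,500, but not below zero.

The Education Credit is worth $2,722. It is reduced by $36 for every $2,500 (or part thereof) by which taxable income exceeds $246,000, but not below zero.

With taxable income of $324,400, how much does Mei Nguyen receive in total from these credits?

Low-Income Housing Credit: $324,400 is below the $325,700 cutoff, so the full $7,775 applies.
Disability Support Credit: 16% of the $35,900 excess over $288,500 is $5,744; credit = $5,875 − $5,744 = $131.
Education Credit: income exceeds $246,000 by $78,400, which is 32 full-or-partial $2,500 increments; reduction = 32 × $36 = $1,152, leaving $1,570.
Total: $7,775 + $131 + $1,570 = $9,476.

$9,476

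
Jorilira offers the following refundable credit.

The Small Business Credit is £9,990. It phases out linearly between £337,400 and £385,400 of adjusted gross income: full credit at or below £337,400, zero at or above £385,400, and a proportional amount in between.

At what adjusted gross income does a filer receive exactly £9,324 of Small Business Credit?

£9,324 is 9,324/9,990 of the full £9,990, so 666/9,990 of the £48,000 range has been used: income = £337,400 + £48,000 × 666/9,990 = £340,600.

£340,600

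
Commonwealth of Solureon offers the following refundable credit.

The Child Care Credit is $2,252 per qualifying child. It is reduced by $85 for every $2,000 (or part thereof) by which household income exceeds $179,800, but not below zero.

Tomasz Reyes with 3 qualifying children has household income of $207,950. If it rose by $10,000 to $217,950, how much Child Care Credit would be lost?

$425

At $207,950 — base = 3 × $2,252 = $6,756. income exceeds $179,800 by $28,150, which is 15 full-or-partial $2,000 increments; reduction = 15 × $85 = $1,275, leaving $5,481.
At $217,950 — base = 3 × $2,252 = $6,756. income exceeds $179,800 by $38,150, which is 20 full-or-partial $2,000 increments; reduction = 20 × $85 = $1,700, leaving $5,056.
Lost: $5,481 − $5,056 = $425.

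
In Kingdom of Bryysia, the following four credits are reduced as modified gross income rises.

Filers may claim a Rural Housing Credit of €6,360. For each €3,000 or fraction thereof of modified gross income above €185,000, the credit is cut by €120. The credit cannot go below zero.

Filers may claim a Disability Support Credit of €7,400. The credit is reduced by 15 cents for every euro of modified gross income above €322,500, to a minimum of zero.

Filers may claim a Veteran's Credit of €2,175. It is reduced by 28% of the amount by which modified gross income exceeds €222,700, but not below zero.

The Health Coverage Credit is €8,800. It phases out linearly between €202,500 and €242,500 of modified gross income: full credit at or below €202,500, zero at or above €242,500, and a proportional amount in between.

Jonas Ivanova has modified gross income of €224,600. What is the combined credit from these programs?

€17,661

Rural Housing Credit: income exceeds €185,000 by €39,600, which is 14 full-or-partial €3,000 increments; reduction = 14 × €120 = €1,680, leaving €4,680.
Disability Support Credit: €224,600 is at or below the €322,500 threshold, so the full €7,400 applies.
Veteran's Credit: 28% of the €1,900 excess over €222,700 is €532; credit = €2,175 − €532 = €1,643.
Health Coverage Credit: €224,600 is €22,100 into a €40,000 phase-out range, leaving 17,900/40,000 of the credit: €8,800 × 17,900/40,000 = €3,938.
Total: €4,680 + €7,400 + €1,643 + €3,938 = €17,661.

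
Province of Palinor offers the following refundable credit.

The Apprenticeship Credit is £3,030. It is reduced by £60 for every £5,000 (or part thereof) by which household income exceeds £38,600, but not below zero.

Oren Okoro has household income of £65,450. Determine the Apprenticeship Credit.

Apprenticeship Credit: income exceeds £38,600 by £26,850, which is 6 full-or-partial £5,000 increments; reduction = 6 × £60 = £360, leaving £2,670.

£2,670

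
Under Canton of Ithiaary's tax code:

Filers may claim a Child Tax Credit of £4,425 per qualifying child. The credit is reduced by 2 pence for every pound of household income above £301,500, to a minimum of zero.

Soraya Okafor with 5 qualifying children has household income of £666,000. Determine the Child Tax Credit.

£14,835

Child Tax Credit: base = 5 × £4,425 = £22,125. 2% of the £364,500 excess over £301,500 is £7,290; credit = £22,125 − £7,290 = £14,835.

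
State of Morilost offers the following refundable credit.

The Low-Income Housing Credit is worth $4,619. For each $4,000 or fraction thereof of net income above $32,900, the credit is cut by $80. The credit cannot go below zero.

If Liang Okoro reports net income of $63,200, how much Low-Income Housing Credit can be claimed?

Low-Income Housing Credit: income exceeds $32,900 by $30,300, which is 8 full-or-partial $4,000 increments; reduction = 8 × $80 = $640, leaving $3,979.

$3,979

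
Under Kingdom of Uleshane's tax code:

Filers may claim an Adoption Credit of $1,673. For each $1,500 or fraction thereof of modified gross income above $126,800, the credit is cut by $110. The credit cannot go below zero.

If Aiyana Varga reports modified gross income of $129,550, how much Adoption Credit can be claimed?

$1,453

Adoption Credit: income exceeds $126,800 by $2,750, which is 2 full-or-partial $1,500 increments; reduction = 2 × $110 = $220, leaving $1,453.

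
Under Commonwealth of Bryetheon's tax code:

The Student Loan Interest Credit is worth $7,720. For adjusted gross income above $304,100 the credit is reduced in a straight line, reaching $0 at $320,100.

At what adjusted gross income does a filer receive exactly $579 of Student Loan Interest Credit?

$579 is 579/7,720 of the full $7,720, so 7,141/7,720 of the $16,000 range has been used: income = $304,100 + $16,000 × 7,141/7,720 = $318,900.

$318,900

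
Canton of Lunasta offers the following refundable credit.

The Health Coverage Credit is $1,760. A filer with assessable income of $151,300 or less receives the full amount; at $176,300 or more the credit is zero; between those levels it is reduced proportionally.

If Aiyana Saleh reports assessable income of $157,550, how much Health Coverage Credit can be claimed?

Health Coverage Credit: $157,550 is $6,250 into a $25,000 phase-out range, leaving 18,750/25,000 of the credit: $1,760 × 18,750/25,000 = $1,320.

$1,320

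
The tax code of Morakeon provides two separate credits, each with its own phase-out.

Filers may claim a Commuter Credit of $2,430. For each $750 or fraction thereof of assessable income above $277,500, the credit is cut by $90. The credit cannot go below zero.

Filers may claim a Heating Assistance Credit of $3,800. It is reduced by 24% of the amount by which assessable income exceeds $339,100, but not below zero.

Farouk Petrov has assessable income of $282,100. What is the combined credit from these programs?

$5,600

Commuter Credit: income exceeds $277,500 by $4,600, which is 7 full-or-partial $750 increments; reduction = 7 × $90 = $630, leaving $1,800.
Heating Assistance Credit: $282,100 is at or below the $339,100 threshold, so the full $3,800 applies.
Total: $1,800 + $3,800 = $5,600.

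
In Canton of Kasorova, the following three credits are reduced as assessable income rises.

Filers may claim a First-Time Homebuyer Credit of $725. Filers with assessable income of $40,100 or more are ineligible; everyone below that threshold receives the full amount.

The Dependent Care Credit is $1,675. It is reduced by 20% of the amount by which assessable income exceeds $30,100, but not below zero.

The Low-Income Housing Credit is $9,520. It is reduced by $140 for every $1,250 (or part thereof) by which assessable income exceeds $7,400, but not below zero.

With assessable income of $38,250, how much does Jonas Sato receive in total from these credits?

First-Time Homebuyer Credit: $38,250 is below the $40,100 cutoff, so the full $725 applies.
Dependent Care Credit: 20% of the $8,150 excess over $30,100 is $1,630; credit = $1,675 − $1,630 = $45.
Low-Income Housing Credit: income exceeds $7,400 by $30,850, which is 25 full-or-partial $1,250 increments; reduction = 25 × $140 = $3,500, leaving $6,020.
Total: $725 + $45 + $6,020 = $6,790.

$6,790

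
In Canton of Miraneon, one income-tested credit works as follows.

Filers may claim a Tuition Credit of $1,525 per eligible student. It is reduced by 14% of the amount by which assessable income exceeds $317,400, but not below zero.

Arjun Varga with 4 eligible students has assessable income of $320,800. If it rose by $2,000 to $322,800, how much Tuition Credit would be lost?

At $320,800 — base = 4 × $1,525 = $6,100. 14% of the $3,400 excess over $317,400 is $476; credit = $6,100 − $476 = $5,624.
At $322,800 — base = 4 × $1,525 = $6,100. 14% of the $5,400 excess over $317,400 is $756; credit = $6,100 − $756 = $5,344.
Lost: $5,624 − $5,344 = $280.

$280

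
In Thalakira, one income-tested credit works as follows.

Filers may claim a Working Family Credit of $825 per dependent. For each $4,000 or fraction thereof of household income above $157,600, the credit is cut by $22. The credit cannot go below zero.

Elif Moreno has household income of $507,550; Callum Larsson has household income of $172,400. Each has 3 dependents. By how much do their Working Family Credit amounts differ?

Elif ($507,550): Working Family Credit: base = 3 × $825 = $2,475. income exceeds $157,600 by $349,950, which is 88 full-or-partial $4,000 increments; reduction = 88 × $22 = $1,936, leaving $539.
Callum ($172,400): Working Family Credit: base = 3 × $825 = $2,475. income exceeds $157,600 by $14,800, which is 4 full-or-partial $4,000 increments; reduction = 4 × $22 = $88, leaving $2,387.
Difference: |$539 − $2,387| = $1,848.

$1,848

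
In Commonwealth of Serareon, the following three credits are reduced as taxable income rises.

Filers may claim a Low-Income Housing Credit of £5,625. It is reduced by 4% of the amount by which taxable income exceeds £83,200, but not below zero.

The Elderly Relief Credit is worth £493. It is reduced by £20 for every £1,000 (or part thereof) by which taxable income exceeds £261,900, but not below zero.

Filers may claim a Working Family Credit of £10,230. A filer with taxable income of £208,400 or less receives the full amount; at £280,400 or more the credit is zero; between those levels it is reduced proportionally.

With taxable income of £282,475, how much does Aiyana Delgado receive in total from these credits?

Low-Income Housing Credit: 4% of the £199,275 excess over £83,200 is £7,971 ≥ base, so the credit is £0.
Elderly Relief Credit: income exceeds £261,900 by £20,575, which is 21 full-or-partial £1,000 increments; reduction = 21 × £20 = £420, leaving £73.
Working Family Credit: £282,475 is at or above £280,400, so the credit is £0.
Total: £0 + £73 + £0 = £73.

£73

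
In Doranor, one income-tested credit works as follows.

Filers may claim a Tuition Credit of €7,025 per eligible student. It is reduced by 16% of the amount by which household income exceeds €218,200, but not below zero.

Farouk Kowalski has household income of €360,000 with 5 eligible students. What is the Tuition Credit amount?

€12,437

Tuition Credit: base = 5 × €7,025 = €35,125. 16% of the €141,800 excess over €218,200 is €22,688; credit = €35,125 − €22,688 = €12,437.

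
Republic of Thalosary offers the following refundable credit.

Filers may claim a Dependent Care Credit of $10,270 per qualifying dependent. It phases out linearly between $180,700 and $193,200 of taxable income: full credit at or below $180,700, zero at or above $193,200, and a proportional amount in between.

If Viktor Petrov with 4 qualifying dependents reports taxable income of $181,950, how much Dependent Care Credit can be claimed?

$36,972

Dependent Care Credit: base = 4 × $10,270 = $41,080. $181,950 is $1,250 into a $12,500 phase-out range, leaving 11,250/12,500 of the credit: $41,080 × 11,250/12,500 = $36,972.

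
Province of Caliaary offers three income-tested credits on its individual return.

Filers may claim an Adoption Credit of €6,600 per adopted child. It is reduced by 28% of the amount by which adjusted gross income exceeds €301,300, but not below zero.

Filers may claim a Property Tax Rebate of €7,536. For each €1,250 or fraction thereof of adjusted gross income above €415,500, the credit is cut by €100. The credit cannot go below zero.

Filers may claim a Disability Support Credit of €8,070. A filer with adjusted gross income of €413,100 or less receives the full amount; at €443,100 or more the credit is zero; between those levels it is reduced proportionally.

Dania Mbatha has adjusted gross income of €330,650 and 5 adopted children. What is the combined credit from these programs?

Adoption Credit: base = 5 × €6,600 = €33,000. 28% of the €29,350 excess over €301,300 is €8,218; credit = €33,000 − €8,218 = €24,782.
Property Tax Rebate: €330,650 is at or below the €415,500 threshold, so the full €7,536 applies.
Disability Support Credit: €330,650 is at or below the €413,100 threshold, so the full €8,070 applies.
Total: €24,782 + €7,536 + €8,070 = €40,388.

€40,388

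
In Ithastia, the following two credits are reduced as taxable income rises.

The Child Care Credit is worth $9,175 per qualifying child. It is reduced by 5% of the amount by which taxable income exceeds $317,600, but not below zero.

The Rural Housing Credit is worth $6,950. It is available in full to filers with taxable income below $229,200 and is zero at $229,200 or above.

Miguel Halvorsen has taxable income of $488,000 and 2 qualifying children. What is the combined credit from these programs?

Child Care Credit: base = 2 × $9,175 = $18,350. 5% of the $170,400 excess over $317,600 is $8,520; credit = $18,350 − $8,520 = $9,830.
Rural Housing Credit: $488,000 meets or exceeds the $229,200 cutoff, so the credit is $0.
Total: $9,830 + $0 = $9,830.

$9,830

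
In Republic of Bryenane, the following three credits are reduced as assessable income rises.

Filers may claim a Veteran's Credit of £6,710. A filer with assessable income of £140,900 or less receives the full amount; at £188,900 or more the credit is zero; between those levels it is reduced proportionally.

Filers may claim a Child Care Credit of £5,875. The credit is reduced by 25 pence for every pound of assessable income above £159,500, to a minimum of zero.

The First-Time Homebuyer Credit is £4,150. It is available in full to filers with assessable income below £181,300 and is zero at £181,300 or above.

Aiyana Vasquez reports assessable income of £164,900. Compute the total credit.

£12,030

Veteran's Credit: £164,900 is £24,000 into a £48,000 phase-out range, leaving 24,000/48,000 of the credit: £6,710 × 24,000/48,000 = £3,355.
Child Care Credit: 25% of the £5,400 excess over £159,500 is £1,350; credit = £5,875 − £1,350 = £4,525.
First-Time Homebuyer Credit: £164,900 is below the £181,300 cutoff, so the full £4,150 applies.
Total: £3,355 + £4,525 + £4,150 = £12,030.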